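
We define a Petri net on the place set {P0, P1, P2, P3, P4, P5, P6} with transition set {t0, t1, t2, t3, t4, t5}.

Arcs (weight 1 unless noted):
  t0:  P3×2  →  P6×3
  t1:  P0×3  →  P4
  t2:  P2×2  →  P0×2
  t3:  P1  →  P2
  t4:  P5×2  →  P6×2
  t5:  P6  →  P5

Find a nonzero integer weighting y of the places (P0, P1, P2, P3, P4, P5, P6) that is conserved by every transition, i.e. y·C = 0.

Incidence matrix C (rows=places, cols=transitions):
       t0   t1   t2   t3   t4   t5
   P0   0   -3    2    0    0    0
   P1   0    0    0   -1    0    0
   P2   0    0   -2    1    0    0
   P3  -2    0    0    0    0    0
   P4   0    1    0    0    0    0
   P5   0    0    0    0   -2    1
   P6   3    0    0    0    2   -1

Candidate y = [1, 1, 1, 0, 3, 0, 0]; check y·C column-wise:
  col t0: 1·0 + 1·0 + 1·0 + 0·-2 + 3·0 + 0·3 = 0
  col t1: 1·-3 + 1·0 + 1·0 + 3·1 = 0
  col t2: 1·2 + 1·0 + 1·-2 + 3·0 = 0
  col t3: 1·0 + 1·-1 + 1·1 + 3·0 = 0
  col t4: 1·0 + 1·0 + 1·0 + 3·0 + 0·-2 + 0·2 = 0
  col t5: 1·0 + 1·0 + 1·0 + 3·0 + 0·1 + 0·-1 = 0

y = (P0:1, P1:1, P2:1, P3:0, P4:3, P5:0, P6:0)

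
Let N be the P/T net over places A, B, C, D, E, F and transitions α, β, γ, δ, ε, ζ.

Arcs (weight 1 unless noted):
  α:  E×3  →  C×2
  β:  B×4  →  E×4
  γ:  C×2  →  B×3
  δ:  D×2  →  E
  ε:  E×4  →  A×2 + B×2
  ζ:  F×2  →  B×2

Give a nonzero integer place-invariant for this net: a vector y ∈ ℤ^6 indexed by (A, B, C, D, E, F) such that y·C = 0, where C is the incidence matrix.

y = (A:2, B:2, C:3, D:1, E:2, F:2)

Incidence matrix C (rows=places, cols=transitions):
        α    β    γ    δ    ε    ζ
    A   0    0    0    0    2    0
    B   0   -4    3    0    2    2
    C   2    0   -2    0    0    0
    D   0    0    0   -2    0    0
    E  -3    4    0    1   -4    0
    F   0    0    0    0    0   -2

Candidate y = [2, 2, 3, 1, 2, 2]; check y·C column-wise:
  col α: 2·0 + 2·0 + 3·2 + 1·0 + 2·-3 + 2·0 = 0
  col β: 2·0 + 2·-4 + 3·0 + 1·0 + 2·4 + 2·0 = 0
  col γ: 2·0 + 2·3 + 3·-2 + 1·0 + 2·0 + 2·0 = 0
  col δ: 2·0 + 2·0 + 3·0 + 1·-2 + 2·1 + 2·0 = 0
  col ε: 2·2 + 2·2 + 3·0 + 1·0 + 2·-4 + 2·0 = 0
  col ζ: 2·0 + 2·2 + 3·0 + 1·0 + 2·0 + 2·-2 = 0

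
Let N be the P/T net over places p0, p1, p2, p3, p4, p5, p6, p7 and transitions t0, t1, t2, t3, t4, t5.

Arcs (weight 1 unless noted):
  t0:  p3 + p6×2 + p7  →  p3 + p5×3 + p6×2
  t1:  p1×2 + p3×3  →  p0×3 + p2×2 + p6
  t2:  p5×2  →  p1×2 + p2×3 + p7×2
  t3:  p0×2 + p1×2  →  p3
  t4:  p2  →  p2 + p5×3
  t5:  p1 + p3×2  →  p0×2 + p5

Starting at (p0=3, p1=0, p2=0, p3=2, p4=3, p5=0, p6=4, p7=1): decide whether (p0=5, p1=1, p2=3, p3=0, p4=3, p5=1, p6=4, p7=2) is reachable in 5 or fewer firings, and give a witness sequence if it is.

NO — not reachable within 5 firings

depth 0: 1 marking
depth 1: 2 markings reached so far
depth 2: 3 markings reached so far
depth 3: 7 markings reached so far
depth 4: 17 markings reached so far
depth 5: 36 markings reached so far
target is not among the 36 markings reachable within 5 steps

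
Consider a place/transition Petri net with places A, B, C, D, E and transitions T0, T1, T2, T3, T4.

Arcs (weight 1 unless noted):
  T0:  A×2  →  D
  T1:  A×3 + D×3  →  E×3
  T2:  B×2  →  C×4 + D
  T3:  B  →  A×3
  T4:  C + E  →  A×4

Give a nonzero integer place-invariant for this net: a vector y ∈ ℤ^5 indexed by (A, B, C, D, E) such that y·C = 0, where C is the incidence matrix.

Incidence matrix C (rows=places, cols=transitions):
       T0   T1   T2   T3   T4
    A  -2   -3    0    3    4
    B   0    0   -2   -1    0
    C   0    0    4    0   -1
    D   1   -3    1    0    0
    E   0    3    0    0   -1

Candidate y = [1, 3, 1, 2, 3]; check y·C column-wise:
  col T0: 1·-2 + 3·0 + 1·0 + 2·1 + 3·0 = 0
  col T1: 1·-3 + 3·0 + 1·0 + 2·-3 + 3·3 = 0
  col T2: 1·0 + 3·-2 + 1·4 + 2·1 + 3·0 = 0
  col T3: 1·3 + 3·-1 + 1·0 + 2·0 + 3·0 = 0
  col T4: 1·4 + 3·0 + 1·-1 + 2·0 + 3·-1 = 0

y = (A:1, B:3, C:1, D:2, E:3)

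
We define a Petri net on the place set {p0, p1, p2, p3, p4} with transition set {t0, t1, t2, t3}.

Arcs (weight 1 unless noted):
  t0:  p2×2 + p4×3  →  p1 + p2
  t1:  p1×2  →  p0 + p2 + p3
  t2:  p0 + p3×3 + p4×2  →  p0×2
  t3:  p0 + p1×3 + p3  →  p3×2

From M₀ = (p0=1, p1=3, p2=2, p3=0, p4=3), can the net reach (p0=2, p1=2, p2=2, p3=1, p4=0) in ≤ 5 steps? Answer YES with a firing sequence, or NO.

YES — reachable via ⟨t0, t1⟩ (2 firings)

step 1: fire t0:  (p0=1, p1=3, p2=2, p3=0, p4=3) → (p0=1, p1=4, p2=1, p3=0, p4=0)
step 2: fire t1:  (p0=1, p1=4, p2=1, p3=0, p4=0) → (p0=2, p1=2, p2=2, p3=1, p4=0)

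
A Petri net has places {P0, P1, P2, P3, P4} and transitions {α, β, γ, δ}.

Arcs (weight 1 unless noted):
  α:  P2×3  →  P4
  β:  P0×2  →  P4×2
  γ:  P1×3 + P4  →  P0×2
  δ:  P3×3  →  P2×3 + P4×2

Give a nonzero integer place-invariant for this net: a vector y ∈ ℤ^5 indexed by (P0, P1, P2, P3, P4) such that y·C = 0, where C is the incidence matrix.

y = (P0:3, P1:1, P2:1, P3:3, P4:3)

Incidence matrix C (rows=places, cols=transitions):
        α    β    γ    δ
   P0   0   -2    2    0
   P1   0    0   -3    0
   P2  -3    0    0    3
   P3   0    0    0   -3
   P4   1    2   -1    2

Candidate y = [3, 1, 1, 3, 3]; check y·C column-wise:
  col α: 3·0 + 1·0 + 1·-3 + 3·0 + 3·1 = 0
  col β: 3·-2 + 1·0 + 1·0 + 3·0 + 3·2 = 0
  col γ: 3·2 + 1·-3 + 1·0 + 3·0 + 3·-1 = 0
  col δ: 3·0 + 1·0 + 1·3 + 3·-3 + 3·2 = 0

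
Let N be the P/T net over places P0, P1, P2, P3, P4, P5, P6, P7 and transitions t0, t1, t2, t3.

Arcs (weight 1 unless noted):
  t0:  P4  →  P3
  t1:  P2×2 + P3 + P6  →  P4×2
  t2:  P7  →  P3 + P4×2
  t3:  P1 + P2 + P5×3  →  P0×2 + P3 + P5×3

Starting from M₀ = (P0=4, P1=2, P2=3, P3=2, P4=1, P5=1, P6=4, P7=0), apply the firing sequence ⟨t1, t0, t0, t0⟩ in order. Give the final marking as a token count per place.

(P0=4, P1=2, P2=1, P3=4, P4=0, P5=1, P6=3, P7=0)

step 1: fire t1:  (P0=4, P1=2, P2=3, P3=2, P4=1, P5=1, P6=4, P7=0) → (P0=4, P1=2, P2=1, P3=1, P4=3, P5=1, P6=3, P7=0)
step 2: fire t0:  (P0=4, P1=2, P2=1, P3=1, P4=3, P5=1, P6=3, P7=0) → (P0=4, P1=2, P2=1, P3=2, P4=2, P5=1, P6=3, P7=0)
step 3: fire t0:  (P0=4, P1=2, P2=1, P3=2, P4=2, P5=1, P6=3, P7=0) → (P0=4, P1=2, P2=1, P3=3, P4=1, P5=1, P6=3, P7=0)
step 4: fire t0:  (P0=4, P1=2, P2=1, P3=3, P4=1, P5=1, P6=3, P7=0) → (P0=4, P1=2, P2=1, P3=4, P4=0, P5=1, P6=3, P7=0)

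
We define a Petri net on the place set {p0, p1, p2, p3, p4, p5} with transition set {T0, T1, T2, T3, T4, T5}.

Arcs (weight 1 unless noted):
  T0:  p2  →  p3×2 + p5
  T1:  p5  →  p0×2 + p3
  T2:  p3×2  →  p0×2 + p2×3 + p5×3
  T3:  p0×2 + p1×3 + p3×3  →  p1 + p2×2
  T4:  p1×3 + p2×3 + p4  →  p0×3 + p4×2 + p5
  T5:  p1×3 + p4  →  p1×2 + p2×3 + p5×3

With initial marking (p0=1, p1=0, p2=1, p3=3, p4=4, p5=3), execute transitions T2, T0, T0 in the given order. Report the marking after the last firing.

(p0=3, p1=0, p2=2, p3=5, p4=4, p5=8)

step 1: fire T2:  (p0=1, p1=0, p2=1, p3=3, p4=4, p5=3) → (p0=3, p1=0, p2=4, p3=1, p4=4, p5=6)
step 2: fire T0:  (p0=3, p1=0, p2=4, p3=1, p4=4, p5=6) → (p0=3, p1=0, p2=3, p3=3, p4=4, p5=7)
step 3: fire T0:  (p0=3, p1=0, p2=3, p3=3, p4=4, p5=7) → (p0=3, p1=0, p2=2, p3=5, p4=4, p5=8)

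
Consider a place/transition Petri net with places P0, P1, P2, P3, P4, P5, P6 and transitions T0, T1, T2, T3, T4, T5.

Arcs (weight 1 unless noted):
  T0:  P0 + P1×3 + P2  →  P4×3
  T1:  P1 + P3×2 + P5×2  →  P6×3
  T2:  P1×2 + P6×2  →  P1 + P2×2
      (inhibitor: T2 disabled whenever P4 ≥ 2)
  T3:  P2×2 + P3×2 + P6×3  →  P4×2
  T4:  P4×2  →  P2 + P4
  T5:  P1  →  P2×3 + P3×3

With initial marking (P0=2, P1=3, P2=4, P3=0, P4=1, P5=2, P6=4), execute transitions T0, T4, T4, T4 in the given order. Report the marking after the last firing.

step 1: fire T0:  (P0=2, P1=3, P2=4, P3=0, P4=1, P5=2, P6=4) → (P0=1, P1=0, P2=3, P3=0, P4=4, P5=2, P6=4)
step 2: fire T4:  (P0=1, P1=0, P2=3, P3=0, P4=4, P5=2, P6=4) → (P0=1, P1=0, P2=4, P3=0, P4=3, P5=2, P6=4)
step 3: fire T4:  (P0=1, P1=0, P2=4, P3=0, P4=3, P5=2, P6=4) → (P0=1, P1=0, P2=5, P3=0, P4=2, P5=2, P6=4)
step 4: fire T4:  (P0=1, P1=0, P2=5, P3=0, P4=2, P5=2, P6=4) → (P0=1, P1=0, P2=6, P3=0, P4=1, P5=2, P6=4)

(P0=1, P1=0, P2=6, P3=0, P4=1, P5=2, P6=4)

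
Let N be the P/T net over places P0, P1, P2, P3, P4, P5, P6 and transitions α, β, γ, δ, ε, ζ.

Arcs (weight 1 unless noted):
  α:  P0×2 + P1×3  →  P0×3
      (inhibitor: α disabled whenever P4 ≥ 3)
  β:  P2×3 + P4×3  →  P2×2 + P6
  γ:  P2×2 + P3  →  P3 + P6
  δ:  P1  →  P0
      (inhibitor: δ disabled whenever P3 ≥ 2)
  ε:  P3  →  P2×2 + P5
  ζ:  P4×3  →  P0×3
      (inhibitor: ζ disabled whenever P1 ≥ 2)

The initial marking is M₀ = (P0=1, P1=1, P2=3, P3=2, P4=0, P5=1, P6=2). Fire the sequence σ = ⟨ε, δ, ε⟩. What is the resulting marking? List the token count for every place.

step 1: fire ε:  (P0=1, P1=1, P2=3, P3=2, P4=0, P5=1, P6=2) → (P0=1, P1=1, P2=5, P3=1, P4=0, P5=2, P6=2)
step 2: fire δ:  (P0=1, P1=1, P2=5, P3=1, P4=0, P5=2, P6=2) → (P0=2, P1=0, P2=5, P3=1, P4=0, P5=2, P6=2)
step 3: fire ε:  (P0=2, P1=0, P2=5, P3=1, P4=0, P5=2, P6=2) → (P0=2, P1=0, P2=7, P3=0, P4=0, P5=3, P6=2)

(P0=2, P1=0, P2=7, P3=0, P4=0, P5=3, P6=2)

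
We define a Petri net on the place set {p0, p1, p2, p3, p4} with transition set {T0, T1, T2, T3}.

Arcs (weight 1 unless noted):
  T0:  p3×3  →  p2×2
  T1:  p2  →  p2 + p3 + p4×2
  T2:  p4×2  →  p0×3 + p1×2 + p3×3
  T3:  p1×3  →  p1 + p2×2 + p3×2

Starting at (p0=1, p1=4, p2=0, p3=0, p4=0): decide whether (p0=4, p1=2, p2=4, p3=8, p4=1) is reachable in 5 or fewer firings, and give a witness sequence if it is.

depth 0: 1 marking
depth 1: 2 markings reached so far
depth 2: 3 markings reached so far
depth 3: 6 markings reached so far
depth 4: 11 markings reached so far
depth 5: 19 markings reached so far
target is not among the 19 markings reachable within 5 steps

NO — not reachable within 5 firings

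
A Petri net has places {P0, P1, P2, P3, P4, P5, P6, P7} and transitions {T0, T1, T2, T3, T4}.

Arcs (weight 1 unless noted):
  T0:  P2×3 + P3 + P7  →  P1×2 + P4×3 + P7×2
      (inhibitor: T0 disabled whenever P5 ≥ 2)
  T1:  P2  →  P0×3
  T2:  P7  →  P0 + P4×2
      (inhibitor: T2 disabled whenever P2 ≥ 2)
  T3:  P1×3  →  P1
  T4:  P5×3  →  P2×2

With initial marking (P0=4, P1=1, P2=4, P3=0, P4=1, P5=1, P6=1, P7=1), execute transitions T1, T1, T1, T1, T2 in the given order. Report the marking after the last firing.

(P0=17, P1=1, P2=0, P3=0, P4=3, P5=1, P6=1, P7=0)

step 1: fire T1:  (P0=4, P1=1, P2=4, P3=0, P4=1, P5=1, P6=1, P7=1) → (P0=7, P1=1, P2=3, P3=0, P4=1, P5=1, P6=1, P7=1)
step 2: fire T1:  (P0=7, P1=1, P2=3, P3=0, P4=1, P5=1, P6=1, P7=1) → (P0=10, P1=1, P2=2, P3=0, P4=1, P5=1, P6=1, P7=1)
step 3: fire T1:  (P0=10, P1=1, P2=2, P3=0, P4=1, P5=1, P6=1, P7=1) → (P0=13, P1=1, P2=1, P3=0, P4=1, P5=1, P6=1, P7=1)
step 4: fire T1:  (P0=13, P1=1, P2=1, P3=0, P4=1, P5=1, P6=1, P7=1) → (P0=16, P1=1, P2=0, P3=0, P4=1, P5=1, P6=1, P7=1)
step 5: fire T2:  (P0=16, P1=1, P2=0, P3=0, P4=1, P5=1, P6=1, P7=1) → (P0=17, P1=1, P2=0, P3=0, P4=3, P5=1, P6=1, P7=0)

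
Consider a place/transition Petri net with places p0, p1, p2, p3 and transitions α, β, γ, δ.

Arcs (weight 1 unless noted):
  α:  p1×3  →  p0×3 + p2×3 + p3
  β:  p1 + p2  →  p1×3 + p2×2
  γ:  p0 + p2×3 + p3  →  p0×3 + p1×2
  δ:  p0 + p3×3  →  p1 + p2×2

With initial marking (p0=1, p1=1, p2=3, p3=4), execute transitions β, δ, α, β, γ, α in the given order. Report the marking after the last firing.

step 1: fire β:  (p0=1, p1=1, p2=3, p3=4) → (p0=1, p1=3, p2=4, p3=4)
step 2: fire δ:  (p0=1, p1=3, p2=4, p3=4) → (p0=0, p1=4, p2=6, p3=1)
step 3: fire α:  (p0=0, p1=4, p2=6, p3=1) → (p0=3, p1=1, p2=9, p3=2)
step 4: fire β:  (p0=3, p1=1, p2=9, p3=2) → (p0=3, p1=3, p2=10, p3=2)
step 5: fire γ:  (p0=3, p1=3, p2=10, p3=2) → (p0=5, p1=5, p2=7, p3=1)
step 6: fire α:  (p0=5, p1=5, p2=7, p3=1) → (p0=8, p1=2, p2=10, p3=2)

(p0=8, p1=2, p2=10, p3=2)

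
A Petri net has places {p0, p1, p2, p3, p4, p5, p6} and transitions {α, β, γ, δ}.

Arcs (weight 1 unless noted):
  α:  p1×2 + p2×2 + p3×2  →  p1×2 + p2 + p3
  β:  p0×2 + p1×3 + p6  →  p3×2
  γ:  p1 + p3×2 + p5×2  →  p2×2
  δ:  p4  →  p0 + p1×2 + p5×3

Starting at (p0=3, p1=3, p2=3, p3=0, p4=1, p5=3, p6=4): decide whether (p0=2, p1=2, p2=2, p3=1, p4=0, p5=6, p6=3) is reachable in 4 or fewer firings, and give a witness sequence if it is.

YES — reachable via ⟨β, δ, α⟩ (3 firings)

step 1: fire β:  (p0=3, p1=3, p2=3, p3=0, p4=1, p5=3, p6=4) → (p0=1, p1=0, p2=3, p3=2, p4=1, p5=3, p6=3)
step 2: fire δ:  (p0=1, p1=0, p2=3, p3=2, p4=1, p5=3, p6=3) → (p0=2, p1=2, p2=3, p3=2, p4=0, p5=6, p6=3)
step 3: fire α:  (p0=2, p1=2, p2=3, p3=2, p4=0, p5=6, p6=3) → (p0=2, p1=2, p2=2, p3=1, p4=0, p5=6, p6=3)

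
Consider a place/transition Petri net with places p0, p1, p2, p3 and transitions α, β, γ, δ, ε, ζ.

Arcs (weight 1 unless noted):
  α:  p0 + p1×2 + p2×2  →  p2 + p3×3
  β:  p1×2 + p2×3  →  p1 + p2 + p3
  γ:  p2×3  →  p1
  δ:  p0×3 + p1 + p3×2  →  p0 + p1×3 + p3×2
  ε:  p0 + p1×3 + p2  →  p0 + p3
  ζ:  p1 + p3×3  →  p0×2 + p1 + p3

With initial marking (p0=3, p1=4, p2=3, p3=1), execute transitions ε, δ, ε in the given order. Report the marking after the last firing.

(p0=1, p1=0, p2=1, p3=3)

step 1: fire ε:  (p0=3, p1=4, p2=3, p3=1) → (p0=3, p1=1, p2=2, p3=2)
step 2: fire δ:  (p0=3, p1=1, p2=2, p3=2) → (p0=1, p1=3, p2=2, p3=2)
step 3: fire ε:  (p0=1, p1=3, p2=2, p3=2) → (p0=1, p1=0, p2=1, p3=3)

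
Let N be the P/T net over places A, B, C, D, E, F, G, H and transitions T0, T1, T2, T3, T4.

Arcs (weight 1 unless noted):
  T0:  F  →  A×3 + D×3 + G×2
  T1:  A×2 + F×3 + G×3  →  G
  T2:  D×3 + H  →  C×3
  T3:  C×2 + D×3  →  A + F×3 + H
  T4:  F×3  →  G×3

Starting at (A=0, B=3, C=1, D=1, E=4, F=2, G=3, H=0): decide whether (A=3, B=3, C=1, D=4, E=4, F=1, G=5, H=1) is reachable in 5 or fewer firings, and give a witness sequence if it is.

NO — not reachable within 5 firings

depth 0: 1 marking
depth 1: 2 markings reached so far
depth 2: 3 markings reached so far
depth 3: 3 markings reached so far
(frontier empty at depth 3; search complete)
target is not among the 3 markings reachable within 5 steps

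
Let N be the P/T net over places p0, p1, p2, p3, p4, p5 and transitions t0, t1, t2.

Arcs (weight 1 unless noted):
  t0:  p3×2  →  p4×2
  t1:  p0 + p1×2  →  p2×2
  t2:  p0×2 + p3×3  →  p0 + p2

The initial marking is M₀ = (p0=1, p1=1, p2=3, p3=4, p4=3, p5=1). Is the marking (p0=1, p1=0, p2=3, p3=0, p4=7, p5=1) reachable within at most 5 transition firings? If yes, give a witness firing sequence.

NO — not reachable within 5 firings

depth 0: 1 marking
depth 1: 2 markings reached so far
depth 2: 3 markings reached so far
depth 3: 3 markings reached so far
(frontier empty at depth 3; search complete)
target is not among the 3 markings reachable within 5 steps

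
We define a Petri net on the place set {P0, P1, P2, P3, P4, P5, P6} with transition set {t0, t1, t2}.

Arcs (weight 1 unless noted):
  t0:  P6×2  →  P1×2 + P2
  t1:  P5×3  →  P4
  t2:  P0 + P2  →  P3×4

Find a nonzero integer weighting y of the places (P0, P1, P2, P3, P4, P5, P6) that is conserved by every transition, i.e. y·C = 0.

y = (P0:2, P1:1, P2:-2, P3:0, P4:0, P5:0, P6:0)

Incidence matrix C (rows=places, cols=transitions):
       t0   t1   t2
   P0   0    0   -1
   P1   2    0    0
   P2   1    0   -1
   P3   0    0    4
   P4   0    1    0
   P5   0   -3    0
   P6  -2    0    0

Candidate y = [2, 1, -2, 0, 0, 0, 0]; check y·C column-wise:
  col t0: 2·0 + 1·2 + -2·1 + 0·-2 = 0
  col t1: 2·0 + 1·0 + -2·0 + 0·1 + 0·-3 = 0
  col t2: 2·-1 + 1·0 + -2·-1 + 0·4 = 0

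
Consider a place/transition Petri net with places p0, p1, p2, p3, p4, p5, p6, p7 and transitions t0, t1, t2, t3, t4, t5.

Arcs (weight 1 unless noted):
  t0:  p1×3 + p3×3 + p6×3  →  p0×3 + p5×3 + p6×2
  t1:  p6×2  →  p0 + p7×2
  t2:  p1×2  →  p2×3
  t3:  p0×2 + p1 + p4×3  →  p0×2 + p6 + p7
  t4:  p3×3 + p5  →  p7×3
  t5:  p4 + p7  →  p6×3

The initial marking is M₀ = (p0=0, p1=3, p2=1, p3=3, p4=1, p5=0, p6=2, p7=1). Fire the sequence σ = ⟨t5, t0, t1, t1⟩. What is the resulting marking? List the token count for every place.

step 1: fire t5:  (p0=0, p1=3, p2=1, p3=3, p4=1, p5=0, p6=2, p7=1) → (p0=0, p1=3, p2=1, p3=3, p4=0, p5=0, p6=5, p7=0)
step 2: fire t0:  (p0=0, p1=3, p2=1, p3=3, p4=0, p5=0, p6=5, p7=0) → (p0=3, p1=0, p2=1, p3=0, p4=0, p5=3, p6=4, p7=0)
step 3: fire t1:  (p0=3, p1=0, p2=1, p3=0, p4=0, p5=3, p6=4, p7=0) → (p0=4, p1=0, p2=1, p3=0, p4=0, p5=3, p6=2, p7=2)
step 4: fire t1:  (p0=4, p1=0, p2=1, p3=0, p4=0, p5=3, p6=2, p7=2) → (p0=5, p1=0, p2=1, p3=0, p4=0, p5=3, p6=0, p7=4)

(p0=5, p1=0, p2=1, p3=0, p4=0, p5=3, p6=0, p7=4)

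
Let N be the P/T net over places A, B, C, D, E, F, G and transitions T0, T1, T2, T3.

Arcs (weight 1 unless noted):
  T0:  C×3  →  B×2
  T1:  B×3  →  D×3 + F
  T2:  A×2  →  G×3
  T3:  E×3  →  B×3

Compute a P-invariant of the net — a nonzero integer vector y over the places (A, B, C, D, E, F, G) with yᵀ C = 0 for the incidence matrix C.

Incidence matrix C (rows=places, cols=transitions):
       T0   T1   T2   T3
    A   0    0   -2    0
    B   2   -3    0    3
    C  -3    0    0    0
    D   0    3    0    0
    E   0    0    0   -3
    F   0    1    0    0
    G   0    0    3    0

Candidate y = [0, 3, 2, 3, 3, 0, 0]; check y·C column-wise:
  col T0: 3·2 + 2·-3 + 3·0 + 3·0 = 0
  col T1: 3·-3 + 2·0 + 3·3 + 3·0 + 0·1 = 0
  col T2: 0·-2 + 3·0 + 2·0 + 3·0 + 3·0 + 0·3 = 0
  col T3: 3·3 + 2·0 + 3·0 + 3·-3 = 0

y = (A:0, B:3, C:2, D:3, E:3, F:0, G:0)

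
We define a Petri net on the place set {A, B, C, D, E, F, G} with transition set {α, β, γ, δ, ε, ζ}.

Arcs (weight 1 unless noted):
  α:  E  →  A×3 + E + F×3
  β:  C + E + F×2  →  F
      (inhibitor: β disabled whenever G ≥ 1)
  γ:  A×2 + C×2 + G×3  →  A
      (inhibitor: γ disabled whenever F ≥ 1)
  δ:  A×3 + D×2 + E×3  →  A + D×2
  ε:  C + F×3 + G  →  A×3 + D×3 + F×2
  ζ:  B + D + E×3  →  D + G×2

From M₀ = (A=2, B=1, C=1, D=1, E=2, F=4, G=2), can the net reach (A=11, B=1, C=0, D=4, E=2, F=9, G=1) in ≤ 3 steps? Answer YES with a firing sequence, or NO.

step 1: fire α:  (A=2, B=1, C=1, D=1, E=2, F=4, G=2) → (A=5, B=1, C=1, D=1, E=2, F=7, G=2)
step 2: fire α:  (A=5, B=1, C=1, D=1, E=2, F=7, G=2) → (A=8, B=1, C=1, D=1, E=2, F=10, G=2)
step 3: fire ε:  (A=8, B=1, C=1, D=1, E=2, F=10, G=2) → (A=11, B=1, C=0, D=4, E=2, F=9, G=1)

YES — reachable via ⟨α, α, ε⟩ (3 firings)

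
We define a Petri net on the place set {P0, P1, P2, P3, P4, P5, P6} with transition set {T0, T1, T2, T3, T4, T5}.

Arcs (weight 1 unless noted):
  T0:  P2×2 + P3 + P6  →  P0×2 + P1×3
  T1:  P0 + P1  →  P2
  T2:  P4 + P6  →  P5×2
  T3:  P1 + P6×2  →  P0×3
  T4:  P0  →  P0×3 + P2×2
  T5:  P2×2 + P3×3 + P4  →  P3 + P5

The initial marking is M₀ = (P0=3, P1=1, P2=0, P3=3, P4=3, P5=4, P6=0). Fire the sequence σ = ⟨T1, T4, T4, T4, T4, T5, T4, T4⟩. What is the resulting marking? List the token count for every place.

(P0=14, P1=0, P2=11, P3=1, P4=2, P5=5, P6=0)

step 1: fire T1:  (P0=3, P1=1, P2=0, P3=3, P4=3, P5=4, P6=0) → (P0=2, P1=0, P2=1, P3=3, P4=3, P5=4, P6=0)
step 2: fire T4:  (P0=2, P1=0, P2=1, P3=3, P4=3, P5=4, P6=0) → (P0=4, P1=0, P2=3, P3=3, P4=3, P5=4, P6=0)
step 3: fire T4:  (P0=4, P1=0, P2=3, P3=3, P4=3, P5=4, P6=0) → (P0=6, P1=0, P2=5, P3=3, P4=3, P5=4, P6=0)
step 4: fire T4:  (P0=6, P1=0, P2=5, P3=3, P4=3, P5=4, P6=0) → (P0=8, P1=0, P2=7, P3=3, P4=3, P5=4, P6=0)
step 5: fire T4:  (P0=8, P1=0, P2=7, P3=3, P4=3, P5=4, P6=0) → (P0=10, P1=0, P2=9, P3=3, P4=3, P5=4, P6=0)
step 6: fire T5:  (P0=10, P1=0, P2=9, P3=3, P4=3, P5=4, P6=0) → (P0=10, P1=0, P2=7, P3=1, P4=2, P5=5, P6=0)
step 7: fire T4:  (P0=10, P1=0, P2=7, P3=1, P4=2, P5=5, P6=0) → (P0=12, P1=0, P2=9, P3=1, P4=2, P5=5, P6=0)
step 8: fire T4:  (P0=12, P1=0, P2=9, P3=1, P4=2, P5=5, P6=0) → (P0=14, P1=0, P2=11, P3=1, P4=2, P5=5, P6=0)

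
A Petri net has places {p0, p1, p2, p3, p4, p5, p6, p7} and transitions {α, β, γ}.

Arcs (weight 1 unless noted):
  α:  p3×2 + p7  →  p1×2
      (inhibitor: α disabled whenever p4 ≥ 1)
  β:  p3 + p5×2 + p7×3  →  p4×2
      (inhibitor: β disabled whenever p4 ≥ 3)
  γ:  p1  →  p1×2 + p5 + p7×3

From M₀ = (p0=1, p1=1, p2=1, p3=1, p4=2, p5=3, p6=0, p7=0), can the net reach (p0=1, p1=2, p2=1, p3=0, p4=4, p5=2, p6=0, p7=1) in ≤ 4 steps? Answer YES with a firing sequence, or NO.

depth 0: 1 marking
depth 1: 2 markings reached so far
depth 2: 4 markings reached so far
depth 3: 6 markings reached so far
depth 4: 8 markings reached so far
target is not among the 8 markings reachable within 4 steps

NO — not reachable within 4 firings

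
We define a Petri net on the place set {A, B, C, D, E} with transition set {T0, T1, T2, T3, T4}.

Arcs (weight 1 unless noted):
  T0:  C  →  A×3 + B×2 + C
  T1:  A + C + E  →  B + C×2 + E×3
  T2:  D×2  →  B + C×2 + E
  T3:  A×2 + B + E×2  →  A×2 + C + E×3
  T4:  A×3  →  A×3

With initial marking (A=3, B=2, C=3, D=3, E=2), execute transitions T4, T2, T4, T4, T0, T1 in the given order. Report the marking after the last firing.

step 1: fire T4:  (A=3, B=2, C=3, D=3, E=2) → (A=3, B=2, C=3, D=3, E=2)
step 2: fire T2:  (A=3, B=2, C=3, D=3, E=2) → (A=3, B=3, C=5, D=1, E=3)
step 3: fire T4:  (A=3, B=3, C=5, D=1, E=3) → (A=3, B=3, C=5, D=1, E=3)
step 4: fire T4:  (A=3, B=3, C=5, D=1, E=3) → (A=3, B=3, C=5, D=1, E=3)
step 5: fire T0:  (A=3, B=3, C=5, D=1, E=3) → (A=6, B=5, C=5, D=1, E=3)
step 6: fire T1:  (A=6, B=5, C=5, D=1, E=3) → (A=5, B=6, C=6, D=1, E=5)

(A=5, B=6, C=6, D=1, E=5)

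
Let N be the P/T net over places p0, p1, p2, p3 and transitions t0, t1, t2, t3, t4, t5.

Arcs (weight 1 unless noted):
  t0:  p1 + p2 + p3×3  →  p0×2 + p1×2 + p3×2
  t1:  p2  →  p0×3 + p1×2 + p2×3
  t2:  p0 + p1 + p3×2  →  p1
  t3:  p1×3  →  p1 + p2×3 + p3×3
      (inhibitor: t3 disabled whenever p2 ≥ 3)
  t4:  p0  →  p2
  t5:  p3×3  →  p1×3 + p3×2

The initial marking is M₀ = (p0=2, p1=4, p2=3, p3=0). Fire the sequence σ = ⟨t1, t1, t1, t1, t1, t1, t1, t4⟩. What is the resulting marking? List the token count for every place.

step 1: fire t1:  (p0=2, p1=4, p2=3, p3=0) → (p0=5, p1=6, p2=5, p3=0)
step 2: fire t1:  (p0=5, p1=6, p2=5, p3=0) → (p0=8, p1=8, p2=7, p3=0)
step 3: fire t1:  (p0=8, p1=8, p2=7, p3=0) → (p0=11, p1=10, p2=9, p3=0)
step 4: fire t1:  (p0=11, p1=10, p2=9, p3=0) → (p0=14, p1=12, p2=11, p3=0)
step 5: fire t1:  (p0=14, p1=12, p2=11, p3=0) → (p0=17, p1=14, p2=13, p3=0)
step 6: fire t1:  (p0=17, p1=14, p2=13, p3=0) → (p0=20, p1=16, p2=15, p3=0)
step 7: fire t1:  (p0=20, p1=16, p2=15, p3=0) → (p0=23, p1=18, p2=17, p3=0)
step 8: fire t4:  (p0=23, p1=18, p2=17, p3=0) → (p0=22, p1=18, p2=18, p3=0)

(p0=22, p1=18, p2=18, p3=0)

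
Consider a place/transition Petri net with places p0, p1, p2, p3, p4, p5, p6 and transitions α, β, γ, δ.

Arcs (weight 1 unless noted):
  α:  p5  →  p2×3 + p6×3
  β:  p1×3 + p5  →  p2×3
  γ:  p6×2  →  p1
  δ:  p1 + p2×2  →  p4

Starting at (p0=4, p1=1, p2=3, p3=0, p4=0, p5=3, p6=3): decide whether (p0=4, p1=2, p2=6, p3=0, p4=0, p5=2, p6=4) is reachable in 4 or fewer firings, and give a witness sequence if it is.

YES — reachable via ⟨α, γ⟩ (2 firings)

step 1: fire α:  (p0=4, p1=1, p2=3, p3=0, p4=0, p5=3, p6=3) → (p0=4, p1=1, p2=6, p3=0, p4=0, p5=2, p6=6)
step 2: fire γ:  (p0=4, p1=1, p2=6, p3=0, p4=0, p5=2, p6=6) → (p0=4, p1=2, p2=6, p3=0, p4=0, p5=2, p6=4)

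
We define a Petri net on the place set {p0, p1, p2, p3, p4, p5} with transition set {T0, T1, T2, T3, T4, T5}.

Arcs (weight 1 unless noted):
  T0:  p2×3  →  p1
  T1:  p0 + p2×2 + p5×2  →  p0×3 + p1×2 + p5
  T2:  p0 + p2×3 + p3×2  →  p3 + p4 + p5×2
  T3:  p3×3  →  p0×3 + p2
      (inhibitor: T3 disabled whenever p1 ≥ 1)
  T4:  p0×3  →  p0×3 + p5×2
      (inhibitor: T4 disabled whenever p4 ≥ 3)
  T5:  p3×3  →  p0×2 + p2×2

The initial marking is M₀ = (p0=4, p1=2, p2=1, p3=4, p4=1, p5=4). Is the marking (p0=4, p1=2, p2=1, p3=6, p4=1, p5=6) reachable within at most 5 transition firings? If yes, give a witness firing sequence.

depth 0: 1 marking
depth 1: 3 markings reached so far
depth 2: 7 markings reached so far
depth 3: 11 markings reached so far
depth 4: 15 markings reached so far
depth 5: 19 markings reached so far
target is not among the 19 markings reachable within 5 steps

NO — not reachable within 5 firings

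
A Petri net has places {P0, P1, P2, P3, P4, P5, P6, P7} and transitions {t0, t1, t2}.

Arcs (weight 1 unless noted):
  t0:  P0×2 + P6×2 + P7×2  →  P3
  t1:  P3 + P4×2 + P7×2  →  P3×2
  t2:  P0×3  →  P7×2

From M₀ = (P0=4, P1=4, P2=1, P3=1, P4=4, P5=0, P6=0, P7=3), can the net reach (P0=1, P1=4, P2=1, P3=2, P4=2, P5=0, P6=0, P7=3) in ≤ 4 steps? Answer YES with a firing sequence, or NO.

step 1: fire t1:  (P0=4, P1=4, P2=1, P3=1, P4=4, P5=0, P6=0, P7=3) → (P0=4, P1=4, P2=1, P3=2, P4=2, P5=0, P6=0, P7=1)
step 2: fire t2:  (P0=4, P1=4, P2=1, P3=2, P4=2, P5=0, P6=0, P7=1) → (P0=1, P1=4, P2=1, P3=2, P4=2, P5=0, P6=0, P7=3)

YES — reachable via ⟨t1, t2⟩ (2 firings)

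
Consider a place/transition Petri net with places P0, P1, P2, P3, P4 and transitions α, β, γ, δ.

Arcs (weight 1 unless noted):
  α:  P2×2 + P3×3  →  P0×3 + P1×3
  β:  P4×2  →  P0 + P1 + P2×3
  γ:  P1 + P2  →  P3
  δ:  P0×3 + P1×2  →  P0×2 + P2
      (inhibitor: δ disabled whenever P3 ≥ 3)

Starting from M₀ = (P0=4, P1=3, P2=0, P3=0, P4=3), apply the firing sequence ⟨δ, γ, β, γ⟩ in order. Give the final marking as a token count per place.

step 1: fire δ:  (P0=4, P1=3, P2=0, P3=0, P4=3) → (P0=3, P1=1, P2=1, P3=0, P4=3)
step 2: fire γ:  (P0=3, P1=1, P2=1, P3=0, P4=3) → (P0=3, P1=0, P2=0, P3=1, P4=3)
step 3: fire β:  (P0=3, P1=0, P2=0, P3=1, P4=3) → (P0=4, P1=1, P2=3, P3=1, P4=1)
step 4: fire γ:  (P0=4, P1=1, P2=3, P3=1, P4=1) → (P0=4, P1=0, P2=2, P3=2, P4=1)

(P0=4, P1=0, P2=2, P3=2, P4=1)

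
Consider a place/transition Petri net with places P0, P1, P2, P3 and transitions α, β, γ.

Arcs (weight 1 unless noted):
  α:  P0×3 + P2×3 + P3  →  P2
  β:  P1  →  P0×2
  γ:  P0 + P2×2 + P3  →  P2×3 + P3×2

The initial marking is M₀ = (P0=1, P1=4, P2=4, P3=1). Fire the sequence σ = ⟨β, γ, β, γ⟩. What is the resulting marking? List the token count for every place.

step 1: fire β:  (P0=1, P1=4, P2=4, P3=1) → (P0=3, P1=3, P2=4, P3=1)
step 2: fire γ:  (P0=3, P1=3, P2=4, P3=1) → (P0=2, P1=3, P2=5, P3=2)
step 3: fire β:  (P0=2, P1=3, P2=5, P3=2) → (P0=4, P1=2, P2=5, P3=2)
step 4: fire γ:  (P0=4, P1=2, P2=5, P3=2) → (P0=3, P1=2, P2=6, P3=3)

(P0=3, P1=2, P2=6, P3=3)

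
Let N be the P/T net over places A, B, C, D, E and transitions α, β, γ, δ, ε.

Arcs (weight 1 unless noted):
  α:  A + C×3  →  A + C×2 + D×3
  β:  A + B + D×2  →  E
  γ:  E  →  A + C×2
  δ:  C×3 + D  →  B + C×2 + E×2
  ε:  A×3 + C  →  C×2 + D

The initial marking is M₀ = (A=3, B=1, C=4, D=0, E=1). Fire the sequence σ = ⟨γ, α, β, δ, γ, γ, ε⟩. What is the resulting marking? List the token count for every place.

step 1: fire γ:  (A=3, B=1, C=4, D=0, E=1) → (A=4, B=1, C=6, D=0, E=0)
step 2: fire α:  (A=4, B=1, C=6, D=0, E=0) → (A=4, B=1, C=5, D=3, E=0)
step 3: fire β:  (A=4, B=1, C=5, D=3, E=0) → (A=3, B=0, C=5, D=1, E=1)
step 4: fire δ:  (A=3, B=0, C=5, D=1, E=1) → (A=3, B=1, C=4, D=0, E=3)
step 5: fire γ:  (A=3, B=1, C=4, D=0, E=3) → (A=4, B=1, C=6, D=0, E=2)
step 6: fire γ:  (A=4, B=1, C=6, D=0, E=2) → (A=5, B=1, C=8, D=0, E=1)
step 7: fire ε:  (A=5, B=1, C=8, D=0, E=1) → (A=2, B=1, C=9, D=1, E=1)

(A=2, B=1, C=9, D=1, E=1)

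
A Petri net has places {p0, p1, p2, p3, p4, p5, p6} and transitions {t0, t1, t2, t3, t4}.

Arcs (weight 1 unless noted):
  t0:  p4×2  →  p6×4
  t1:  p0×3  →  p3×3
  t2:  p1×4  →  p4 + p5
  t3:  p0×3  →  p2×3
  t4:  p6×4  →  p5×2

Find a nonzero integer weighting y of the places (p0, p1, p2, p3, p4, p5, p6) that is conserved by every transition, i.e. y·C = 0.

y = (p0:1, p1:0, p2:1, p3:1, p4:0, p5:0, p6:0)

Incidence matrix C (rows=places, cols=transitions):
       t0   t1   t2   t3   t4
   p0   0   -3    0   -3    0
   p1   0    0   -4    0    0
   p2   0    0    0    3    0
   p3   0    3    0    0    0
   p4  -2    0    1    0    0
   p5   0    0    1    0    2
   p6   4    0    0    0   -4

Candidate y = [1, 0, 1, 1, 0, 0, 0]; check y·C column-wise:
  col t0: 1·0 + 1·0 + 1·0 + 0·-2 + 0·4 = 0
  col t1: 1·-3 + 1·0 + 1·3 = 0
  col t2: 1·0 + 0·-4 + 1·0 + 1·0 + 0·1 + 0·1 = 0
  col t3: 1·-3 + 1·3 + 1·0 = 0
  col t4: 1·0 + 1·0 + 1·0 + 0·2 + 0·-4 = 0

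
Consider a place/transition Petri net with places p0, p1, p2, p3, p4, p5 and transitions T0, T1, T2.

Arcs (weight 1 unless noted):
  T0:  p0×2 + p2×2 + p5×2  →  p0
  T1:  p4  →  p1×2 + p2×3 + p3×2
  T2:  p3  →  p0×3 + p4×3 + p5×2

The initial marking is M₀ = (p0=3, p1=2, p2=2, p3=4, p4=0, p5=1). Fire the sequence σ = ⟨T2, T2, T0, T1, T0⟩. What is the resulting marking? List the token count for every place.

step 1: fire T2:  (p0=3, p1=2, p2=2, p3=4, p4=0, p5=1) → (p0=6, p1=2, p2=2, p3=3, p4=3, p5=3)
step 2: fire T2:  (p0=6, p1=2, p2=2, p3=3, p4=3, p5=3) → (p0=9, p1=2, p2=2, p3=2, p4=6, p5=5)
step 3: fire T0:  (p0=9, p1=2, p2=2, p3=2, p4=6, p5=5) → (p0=8, p1=2, p2=0, p3=2, p4=6, p5=3)
step 4: fire T1:  (p0=8, p1=2, p2=0, p3=2, p4=6, p5=3) → (p0=8, p1=4, p2=3, p3=4, p4=5, p5=3)
step 5: fire T0:  (p0=8, p1=4, p2=3, p3=4, p4=5, p5=3) → (p0=7, p1=4, p2=1, p3=4, p4=5, p5=1)

(p0=7, p1=4, p2=1, p3=4, p4=5, p5=1)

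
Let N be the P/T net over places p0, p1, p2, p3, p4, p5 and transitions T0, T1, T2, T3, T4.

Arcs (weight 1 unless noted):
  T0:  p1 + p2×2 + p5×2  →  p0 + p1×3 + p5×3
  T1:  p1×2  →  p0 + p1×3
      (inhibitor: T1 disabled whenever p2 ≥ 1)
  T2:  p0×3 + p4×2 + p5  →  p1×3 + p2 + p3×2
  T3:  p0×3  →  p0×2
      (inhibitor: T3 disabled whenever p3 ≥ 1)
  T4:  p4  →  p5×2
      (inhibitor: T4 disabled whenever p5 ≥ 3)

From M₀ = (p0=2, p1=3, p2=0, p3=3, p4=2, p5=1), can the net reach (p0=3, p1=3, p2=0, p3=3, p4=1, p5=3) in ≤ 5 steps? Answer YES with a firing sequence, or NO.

NO — not reachable within 5 firings

depth 0: 1 marking
depth 1: 3 markings reached so far
depth 2: 6 markings reached so far
depth 3: 9 markings reached so far
depth 4: 12 markings reached so far
depth 5: 15 markings reached so far
target is not among the 15 markings reachable within 5 steps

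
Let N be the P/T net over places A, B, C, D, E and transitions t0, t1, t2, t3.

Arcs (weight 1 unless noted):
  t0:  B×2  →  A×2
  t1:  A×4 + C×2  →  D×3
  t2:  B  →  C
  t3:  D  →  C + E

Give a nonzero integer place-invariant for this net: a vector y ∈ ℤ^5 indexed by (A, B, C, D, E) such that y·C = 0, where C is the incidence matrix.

y = (A:1, B:1, C:1, D:2, E:1)

Incidence matrix C (rows=places, cols=transitions):
       t0   t1   t2   t3
    A   2   -4    0    0
    B  -2    0   -1    0
    C   0   -2    1    1
    D   0    3    0   -1
    E   0    0    0    1

Candidate y = [1, 1, 1, 2, 1]; check y·C column-wise:
  col t0: 1·2 + 1·-2 + 1·0 + 2·0 + 1·0 = 0
  col t1: 1·-4 + 1·0 + 1·-2 + 2·3 + 1·0 = 0
  col t2: 1·0 + 1·-1 + 1·1 + 2·0 + 1·0 = 0
  col t3: 1·0 + 1·0 + 1·1 + 2·-1 + 1·1 = 0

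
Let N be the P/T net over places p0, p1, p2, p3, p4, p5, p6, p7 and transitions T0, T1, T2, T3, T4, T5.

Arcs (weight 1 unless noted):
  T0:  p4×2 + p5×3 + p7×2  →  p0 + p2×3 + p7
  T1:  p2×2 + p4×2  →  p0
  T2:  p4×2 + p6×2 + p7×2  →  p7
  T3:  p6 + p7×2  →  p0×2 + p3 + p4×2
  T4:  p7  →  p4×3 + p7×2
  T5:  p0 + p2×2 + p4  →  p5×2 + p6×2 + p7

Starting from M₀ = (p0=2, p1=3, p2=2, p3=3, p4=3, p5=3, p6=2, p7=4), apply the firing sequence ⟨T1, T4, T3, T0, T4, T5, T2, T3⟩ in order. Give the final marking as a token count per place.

(p0=7, p1=3, p2=1, p3=5, p4=6, p5=2, p6=0, p7=1)

step 1: fire T1:  (p0=2, p1=3, p2=2, p3=3, p4=3, p5=3, p6=2, p7=4) → (p0=3, p1=3, p2=0, p3=3, p4=1, p5=3, p6=2, p7=4)
step 2: fire T4:  (p0=3, p1=3, p2=0, p3=3, p4=1, p5=3, p6=2, p7=4) → (p0=3, p1=3, p2=0, p3=3, p4=4, p5=3, p6=2, p7=5)
step 3: fire T3:  (p0=3, p1=3, p2=0, p3=3, p4=4, p5=3, p6=2, p7=5) → (p0=5, p1=3, p2=0, p3=4, p4=6, p5=3, p6=1, p7=3)
step 4: fire T0:  (p0=5, p1=3, p2=0, p3=4, p4=6, p5=3, p6=1, p7=3) → (p0=6, p1=3, p2=3, p3=4, p4=4, p5=0, p6=1, p7=2)
step 5: fire T4:  (p0=6, p1=3, p2=3, p3=4, p4=4, p5=0, p6=1, p7=2) → (p0=6, p1=3, p2=3, p3=4, p4=7, p5=0, p6=1, p7=3)
step 6: fire T5:  (p0=6, p1=3, p2=3, p3=4, p4=7, p5=0, p6=1, p7=3) → (p0=5, p1=3, p2=1, p3=4, p4=6, p5=2, p6=3, p7=4)
step 7: fire T2:  (p0=5, p1=3, p2=1, p3=4, p4=6, p5=2, p6=3, p7=4) → (p0=5, p1=3, p2=1, p3=4, p4=4, p5=2, p6=1, p7=3)
step 8: fire T3:  (p0=5, p1=3, p2=1, p3=4, p4=4, p5=2, p6=1, p7=3) → (p0=7, p1=3, p2=1, p3=5, p4=6, p5=2, p6=0, p7=1)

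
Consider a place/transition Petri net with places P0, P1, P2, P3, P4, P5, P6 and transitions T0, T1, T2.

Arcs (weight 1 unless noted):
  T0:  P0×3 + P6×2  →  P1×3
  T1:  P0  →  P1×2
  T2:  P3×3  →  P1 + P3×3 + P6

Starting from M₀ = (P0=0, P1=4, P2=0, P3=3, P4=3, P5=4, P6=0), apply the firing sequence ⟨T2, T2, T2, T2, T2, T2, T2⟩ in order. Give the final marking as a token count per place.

step 1: fire T2:  (P0=0, P1=4, P2=0, P3=3, P4=3, P5=4, P6=0) → (P0=0, P1=5, P2=0, P3=3, P4=3, P5=4, P6=1)
step 2: fire T2:  (P0=0, P1=5, P2=0, P3=3, P4=3, P5=4, P6=1) → (P0=0, P1=6, P2=0, P3=3, P4=3, P5=4, P6=2)
step 3: fire T2:  (P0=0, P1=6, P2=0, P3=3, P4=3, P5=4, P6=2) → (P0=0, P1=7, P2=0, P3=3, P4=3, P5=4, P6=3)
step 4: fire T2:  (P0=0, P1=7, P2=0, P3=3, P4=3, P5=4, P6=3) → (P0=0, P1=8, P2=0, P3=3, P4=3, P5=4, P6=4)
step 5: fire T2:  (P0=0, P1=8, P2=0, P3=3, P4=3, P5=4, P6=4) → (P0=0, P1=9, P2=0, P3=3, P4=3, P5=4, P6=5)
step 6: fire T2:  (P0=0, P1=9, P2=0, P3=3, P4=3, P5=4, P6=5) → (P0=0, P1=10, P2=0, P3=3, P4=3, P5=4, P6=6)
step 7: fire T2:  (P0=0, P1=10, P2=0, P3=3, P4=3, P5=4, P6=6) → (P0=0, P1=11, P2=0, P3=3, P4=3, P5=4, P6=7)

(P0=0, P1=11, P2=0, P3=3, P4=3, P5=4, P6=7)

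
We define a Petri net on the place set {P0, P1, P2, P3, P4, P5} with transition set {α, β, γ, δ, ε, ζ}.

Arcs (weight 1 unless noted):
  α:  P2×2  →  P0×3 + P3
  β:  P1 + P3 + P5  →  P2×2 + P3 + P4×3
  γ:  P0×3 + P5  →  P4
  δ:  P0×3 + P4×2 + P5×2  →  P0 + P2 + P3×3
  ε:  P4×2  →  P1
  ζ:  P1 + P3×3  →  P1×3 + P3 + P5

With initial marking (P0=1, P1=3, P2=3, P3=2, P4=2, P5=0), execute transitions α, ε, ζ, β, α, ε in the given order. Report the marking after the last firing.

(P0=7, P1=6, P2=1, P3=2, P4=1, P5=0)

step 1: fire α:  (P0=1, P1=3, P2=3, P3=2, P4=2, P5=0) → (P0=4, P1=3, P2=1, P3=3, P4=2, P5=0)
step 2: fire ε:  (P0=4, P1=3, P2=1, P3=3, P4=2, P5=0) → (P0=4, P1=4, P2=1, P3=3, P4=0, P5=0)
step 3: fire ζ:  (P0=4, P1=4, P2=1, P3=3, P4=0, P5=0) → (P0=4, P1=6, P2=1, P3=1, P4=0, P5=1)
step 4: fire β:  (P0=4, P1=6, P2=1, P3=1, P4=0, P5=1) → (P0=4, P1=5, P2=3, P3=1, P4=3, P5=0)
step 5: fire α:  (P0=4, P1=5, P2=3, P3=1, P4=3, P5=0) → (P0=7, P1=5, P2=1, P3=2, P4=3, P5=0)
step 6: fire ε:  (P0=7, P1=5, P2=1, P3=2, P4=3, P5=0) → (P0=7, P1=6, P2=1, P3=2, P4=1, P5=0)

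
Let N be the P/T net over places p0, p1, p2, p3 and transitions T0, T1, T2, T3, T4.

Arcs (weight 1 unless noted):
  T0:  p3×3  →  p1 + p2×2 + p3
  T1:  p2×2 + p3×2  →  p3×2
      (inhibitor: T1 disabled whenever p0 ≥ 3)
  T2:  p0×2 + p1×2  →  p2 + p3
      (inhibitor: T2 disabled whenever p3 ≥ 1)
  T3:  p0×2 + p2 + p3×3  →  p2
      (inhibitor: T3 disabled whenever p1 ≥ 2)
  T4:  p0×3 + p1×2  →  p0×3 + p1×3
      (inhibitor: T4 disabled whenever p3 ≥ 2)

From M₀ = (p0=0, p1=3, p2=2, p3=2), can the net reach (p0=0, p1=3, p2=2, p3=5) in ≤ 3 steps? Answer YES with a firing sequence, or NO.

NO — not reachable within 3 firings

depth 0: 1 marking
depth 1: 2 markings reached so far
depth 2: 2 markings reached so far
(frontier empty at depth 2; search complete)
target is not among the 2 markings reachable within 3 steps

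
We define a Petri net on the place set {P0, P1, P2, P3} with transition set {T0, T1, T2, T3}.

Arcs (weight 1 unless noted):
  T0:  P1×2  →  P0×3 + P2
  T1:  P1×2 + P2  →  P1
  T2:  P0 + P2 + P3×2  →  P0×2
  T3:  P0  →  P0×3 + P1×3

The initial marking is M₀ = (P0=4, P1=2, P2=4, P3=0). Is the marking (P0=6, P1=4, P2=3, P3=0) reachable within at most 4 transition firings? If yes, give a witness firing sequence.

step 1: fire T1:  (P0=4, P1=2, P2=4, P3=0) → (P0=4, P1=1, P2=3, P3=0)
step 2: fire T3:  (P0=4, P1=1, P2=3, P3=0) → (P0=6, P1=4, P2=3, P3=0)

YES — reachable via ⟨T1, T3⟩ (2 firings)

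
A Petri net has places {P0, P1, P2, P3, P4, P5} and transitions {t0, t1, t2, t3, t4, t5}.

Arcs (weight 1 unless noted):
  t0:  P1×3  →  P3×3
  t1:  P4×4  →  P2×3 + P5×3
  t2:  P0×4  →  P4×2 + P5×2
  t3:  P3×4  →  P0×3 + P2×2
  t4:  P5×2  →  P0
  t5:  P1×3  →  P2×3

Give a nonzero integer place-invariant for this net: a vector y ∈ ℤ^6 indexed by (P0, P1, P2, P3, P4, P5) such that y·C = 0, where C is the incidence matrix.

y = (P0:2, P1:3, P2:3, P3:3, P4:3, P5:1)

Incidence matrix C (rows=places, cols=transitions):
       t0   t1   t2   t3   t4   t5
   P0   0    0   -4    3    1    0
   P1  -3    0    0    0    0   -3
   P2   0    3    0    2    0    3
   P3   3    0    0   -4    0    0
   P4   0   -4    2    0    0    0
   P5   0    3    2    0   -2    0

Candidate y = [2, 3, 3, 3, 3, 1]; check y·C column-wise:
  col t0: 2·0 + 3·-3 + 3·0 + 3·3 + 3·0 + 1·0 = 0
  col t1: 2·0 + 3·0 + 3·3 + 3·0 + 3·-4 + 1·3 = 0
  col t2: 2·-4 + 3·0 + 3·0 + 3·0 + 3·2 + 1·2 = 0
  col t3: 2·3 + 3·0 + 3·2 + 3·-4 + 3·0 + 1·0 = 0
  col t4: 2·1 + 3·0 + 3·0 + 3·0 + 3·0 + 1·-2 = 0
  col t5: 2·0 + 3·-3 + 3·3 + 3·0 + 3·0 + 1·0 = 0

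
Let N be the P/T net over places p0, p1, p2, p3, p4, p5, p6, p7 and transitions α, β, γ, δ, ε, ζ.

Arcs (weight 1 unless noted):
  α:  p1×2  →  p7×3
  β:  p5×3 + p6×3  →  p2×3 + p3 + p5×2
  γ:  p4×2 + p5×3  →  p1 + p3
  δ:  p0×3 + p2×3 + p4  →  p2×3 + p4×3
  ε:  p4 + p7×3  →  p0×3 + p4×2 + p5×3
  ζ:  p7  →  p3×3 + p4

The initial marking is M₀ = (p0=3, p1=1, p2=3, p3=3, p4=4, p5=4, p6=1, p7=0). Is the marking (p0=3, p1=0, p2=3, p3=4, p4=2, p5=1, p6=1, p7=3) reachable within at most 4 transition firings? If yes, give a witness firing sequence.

step 1: fire γ:  (p0=3, p1=1, p2=3, p3=3, p4=4, p5=4, p6=1, p7=0) → (p0=3, p1=2, p2=3, p3=4, p4=2, p5=1, p6=1, p7=0)
step 2: fire α:  (p0=3, p1=2, p2=3, p3=4, p4=2, p5=1, p6=1, p7=0) → (p0=3, p1=0, p2=3, p3=4, p4=2, p5=1, p6=1, p7=3)

YES — reachable via ⟨γ, α⟩ (2 firings)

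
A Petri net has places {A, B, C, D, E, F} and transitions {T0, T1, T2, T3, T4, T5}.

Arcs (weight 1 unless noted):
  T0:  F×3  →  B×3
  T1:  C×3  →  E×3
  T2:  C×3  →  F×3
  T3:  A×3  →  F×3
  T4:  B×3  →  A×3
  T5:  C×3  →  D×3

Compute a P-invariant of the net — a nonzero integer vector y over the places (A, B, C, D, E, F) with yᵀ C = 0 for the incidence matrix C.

y = (A:1, B:1, C:1, D:1, E:1, F:1)

Incidence matrix C (rows=places, cols=transitions):
       T0   T1   T2   T3   T4   T5
    A   0    0    0   -3    3    0
    B   3    0    0    0   -3    0
    C   0   -3   -3    0    0   -3
    D   0    0    0    0    0    3
    E   0    3    0    0    0    0
    F  -3    0    3    3    0    0

Candidate y = [1, 1, 1, 1, 1, 1]; check y·C column-wise:
  col T0: 1·0 + 1·3 + 1·0 + 1·0 + 1·0 + 1·-3 = 0
  col T1: 1·0 + 1·0 + 1·-3 + 1·0 + 1·3 + 1·0 = 0
  col T2: 1·0 + 1·0 + 1·-3 + 1·0 + 1·0 + 1·3 = 0
  col T3: 1·-3 + 1·0 + 1·0 + 1·0 + 1·0 + 1·3 = 0
  col T4: 1·3 + 1·-3 + 1·0 + 1·0 + 1·0 + 1·0 = 0
  col T5: 1·0 + 1·0 + 1·-3 + 1·3 + 1·0 + 1·0 = 0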